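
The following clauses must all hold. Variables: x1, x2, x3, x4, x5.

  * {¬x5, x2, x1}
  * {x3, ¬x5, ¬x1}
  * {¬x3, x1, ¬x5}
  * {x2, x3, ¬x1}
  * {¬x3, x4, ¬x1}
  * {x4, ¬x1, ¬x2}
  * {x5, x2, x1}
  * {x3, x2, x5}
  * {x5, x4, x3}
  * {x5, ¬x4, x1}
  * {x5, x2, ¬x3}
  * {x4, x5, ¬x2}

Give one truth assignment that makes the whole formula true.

x1=F, x2=T, x3=F, x4=T, x5=T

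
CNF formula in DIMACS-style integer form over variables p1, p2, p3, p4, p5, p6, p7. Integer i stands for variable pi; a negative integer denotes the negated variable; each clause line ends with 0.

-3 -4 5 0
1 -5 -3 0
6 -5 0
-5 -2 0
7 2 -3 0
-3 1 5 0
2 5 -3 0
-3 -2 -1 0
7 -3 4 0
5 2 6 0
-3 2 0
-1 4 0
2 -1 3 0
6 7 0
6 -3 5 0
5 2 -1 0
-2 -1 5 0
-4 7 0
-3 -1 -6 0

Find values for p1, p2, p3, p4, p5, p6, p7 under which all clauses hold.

p1=False  p2=False  p3=False  p4=True  p5=False  p6=True  p7=True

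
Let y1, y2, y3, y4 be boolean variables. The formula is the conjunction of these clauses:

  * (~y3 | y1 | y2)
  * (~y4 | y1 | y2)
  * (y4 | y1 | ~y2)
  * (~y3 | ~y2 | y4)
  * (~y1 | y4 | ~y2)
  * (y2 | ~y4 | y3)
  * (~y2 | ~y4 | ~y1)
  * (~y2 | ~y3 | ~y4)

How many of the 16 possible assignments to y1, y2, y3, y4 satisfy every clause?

5

Satisfying assignments:
  y1=F y2=F y3=F y4=F
  y1=F y2=T y3=F y4=T
  y1=T y2=F y3=F y4=F
  y1=T y2=F y3=T y4=F
  y1=T y2=F y3=T y4=T
That's 5 in total.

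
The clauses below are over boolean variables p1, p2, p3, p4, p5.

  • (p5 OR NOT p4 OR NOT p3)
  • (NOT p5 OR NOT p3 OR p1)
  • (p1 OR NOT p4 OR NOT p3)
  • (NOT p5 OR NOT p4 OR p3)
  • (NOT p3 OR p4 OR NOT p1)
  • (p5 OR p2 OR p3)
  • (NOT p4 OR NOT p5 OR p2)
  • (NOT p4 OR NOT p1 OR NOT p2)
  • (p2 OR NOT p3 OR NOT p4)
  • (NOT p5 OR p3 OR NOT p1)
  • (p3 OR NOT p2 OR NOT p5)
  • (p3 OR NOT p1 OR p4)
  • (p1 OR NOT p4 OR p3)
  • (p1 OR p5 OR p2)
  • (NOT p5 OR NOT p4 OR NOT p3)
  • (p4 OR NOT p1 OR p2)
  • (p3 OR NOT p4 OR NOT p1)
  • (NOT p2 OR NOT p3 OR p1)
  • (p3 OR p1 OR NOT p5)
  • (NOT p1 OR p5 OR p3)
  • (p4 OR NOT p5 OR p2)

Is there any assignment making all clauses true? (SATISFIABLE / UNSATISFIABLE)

Branch on p1: take p1 = False.
Try p2 = True.
  then p3 is forced to False.
  then p5 is forced to False.
  then p4 is forced to False.
Every clause has at least one true literal under this assignment.
So p1=F, p2=T, p3=F, p4=F, p5=F is a satisfying assignment.

SATISFIABLE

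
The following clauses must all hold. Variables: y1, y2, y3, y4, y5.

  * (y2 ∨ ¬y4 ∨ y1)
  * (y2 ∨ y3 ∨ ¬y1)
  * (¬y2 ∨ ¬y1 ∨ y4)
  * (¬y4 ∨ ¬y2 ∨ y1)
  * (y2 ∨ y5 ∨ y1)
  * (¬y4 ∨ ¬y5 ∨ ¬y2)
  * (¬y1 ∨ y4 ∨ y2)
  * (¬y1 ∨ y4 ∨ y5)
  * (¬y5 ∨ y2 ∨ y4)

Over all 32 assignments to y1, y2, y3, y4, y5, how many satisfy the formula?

Case analysis on y2 and y1:
  y2=1, y1=1: remaining (y3,y4,y5) ∈ {(0,1,0); (1,1,0)} — 2.
  y2=1, y1=0: remaining (y3,y4,y5) ∈ {(0,0,0); (0,0,1); (1,0,0); (1,0,1)} — 4.
  y2=0, y1=1: remaining (y3,y4,y5) ∈ {(1,1,0); (1,1,1)} — 2.
  y2=0, y1=0: a clause becomes empty — 0.
Total: 2 + 4 + 2 + 0 = 8.

8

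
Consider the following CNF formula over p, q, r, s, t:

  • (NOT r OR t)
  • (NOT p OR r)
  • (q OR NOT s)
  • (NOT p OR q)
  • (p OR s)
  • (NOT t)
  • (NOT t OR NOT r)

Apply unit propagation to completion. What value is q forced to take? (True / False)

(NOT t) is a unit clause: t = False.
From (t OR NOT r) and t = False: r = False.
From (r OR NOT p) and r = False: p = False.
From (s OR p) and p = False: s = True.
In (NOT s OR q), NOT s is now false; q must hold, so q = True.

True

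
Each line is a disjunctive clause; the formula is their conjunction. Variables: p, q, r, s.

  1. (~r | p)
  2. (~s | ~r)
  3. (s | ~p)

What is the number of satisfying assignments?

The models are:
  p=F q=F r=F s=F
  p=F q=F r=F s=T
  p=F q=T r=F s=F
  p=F q=T r=F s=T
  p=T q=F r=F s=T
  p=T q=T r=F s=T
That's 6 in total.

6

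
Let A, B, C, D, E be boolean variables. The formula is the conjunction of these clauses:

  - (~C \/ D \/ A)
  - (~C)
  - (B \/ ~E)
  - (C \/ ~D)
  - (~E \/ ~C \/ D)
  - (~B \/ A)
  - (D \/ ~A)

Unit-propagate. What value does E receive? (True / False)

(~C) is a unit clause: C = False.
From (C \/ ~D) and C = False: D = False.
From (~A \/ D) and D = False: A = False.
In (~B \/ A), A is now false; ~B must hold, so B = False.
(B \/ ~E) with B = False leaves only ~E, so E = False.

False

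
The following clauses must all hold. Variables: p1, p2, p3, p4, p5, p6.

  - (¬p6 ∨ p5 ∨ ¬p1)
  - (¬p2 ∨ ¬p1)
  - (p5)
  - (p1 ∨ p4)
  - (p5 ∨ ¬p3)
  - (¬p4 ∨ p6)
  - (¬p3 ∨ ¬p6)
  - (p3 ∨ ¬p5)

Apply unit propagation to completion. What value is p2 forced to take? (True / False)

(p5) stands alone — p5 = True.
From (p3 ∨ ¬p5) and p5 = True: p3 = True.
(¬p3 ∨ ¬p6) with p3 = True leaves only ¬p6, so p6 = False.
(p6 ∨ ¬p4): since p6 = False, the clause reduces to (¬p4). p4 = False.
From (p4 ∨ p1) and p4 = False: p1 = True.
(¬p2 ∨ ¬p1): since p1 = True, the clause reduces to (¬p2). p2 = False.

False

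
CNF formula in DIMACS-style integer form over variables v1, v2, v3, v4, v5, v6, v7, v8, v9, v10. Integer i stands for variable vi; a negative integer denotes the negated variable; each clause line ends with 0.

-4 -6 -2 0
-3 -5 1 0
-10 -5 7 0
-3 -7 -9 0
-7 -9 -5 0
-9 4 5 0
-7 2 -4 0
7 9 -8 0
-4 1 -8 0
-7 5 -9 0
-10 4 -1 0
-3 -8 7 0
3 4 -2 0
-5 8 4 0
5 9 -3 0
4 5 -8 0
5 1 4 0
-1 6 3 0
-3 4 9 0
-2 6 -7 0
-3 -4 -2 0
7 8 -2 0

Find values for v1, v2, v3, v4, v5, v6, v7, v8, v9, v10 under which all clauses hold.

v1 = True, v2 = False, v3 = False, v4 = True, v5 = False, v6 = True, v7 = False, v8 = False, v9 = True, v10 = True

Set v1 = True and propagate.
Set v2 = False and propagate.
For the remaining variables, v3 = False, v4 = True, v5 = False, v6 = True, v7 = False, v8 = False, v9 = True, v10 = True works.
Every clause has at least one true literal under this assignment.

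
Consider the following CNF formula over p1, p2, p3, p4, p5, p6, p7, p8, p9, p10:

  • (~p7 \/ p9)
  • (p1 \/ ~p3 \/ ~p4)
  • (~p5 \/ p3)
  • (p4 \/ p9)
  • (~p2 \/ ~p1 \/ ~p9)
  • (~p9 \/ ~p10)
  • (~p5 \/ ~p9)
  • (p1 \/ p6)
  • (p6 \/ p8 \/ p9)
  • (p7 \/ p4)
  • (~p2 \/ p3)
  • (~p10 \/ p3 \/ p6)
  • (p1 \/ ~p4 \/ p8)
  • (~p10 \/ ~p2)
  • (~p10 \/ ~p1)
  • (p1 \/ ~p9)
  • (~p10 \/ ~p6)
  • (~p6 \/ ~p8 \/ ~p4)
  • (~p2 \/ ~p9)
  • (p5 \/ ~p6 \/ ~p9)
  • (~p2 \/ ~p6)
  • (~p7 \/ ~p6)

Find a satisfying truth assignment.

p1=1, p2=0, p3=0, p4=1, p5=0, p6=0, p7=1, p8=1, p9=1, p10=0

Check each clause:
  1. (p9 \/ ~p7) — p9 is true.
  2. (~p4 \/ ~p3 \/ p1) — p1 is true.
  3. (~p5 \/ p3) — ~p5 is true.
  4. (p4 \/ p9) — p9 is true.
  5. (~p1 \/ ~p9 \/ ~p2) — ~p2 is true.
  6. (~p10 \/ ~p9) — ~p10 is true.
  7. (~p5 \/ ~p9) — ~p5 is true.
  8. (p6 \/ p1) — p1 is true.
  9. (p9 \/ p6 \/ p8) — p8 is true.
  10. (p4 \/ p7) — p4 is true.
  11. (~p2 \/ p3) — ~p2 is true.
  12. (p3 \/ ~p10 \/ p6) — ~p10 is true.
  13. (p8 \/ ~p4 \/ p1) — p8 is true.
  14. (~p10 \/ ~p2) — ~p2 is true.
  15. (~p10 \/ ~p1) — ~p10 is true.
  16. (~p9 \/ p1) — p1 is true.
  17. (~p6 \/ ~p10) — ~p6 is true.
  18. (~p8 \/ ~p4 \/ ~p6) — ~p6 is true.
  19. (~p2 \/ ~p9) — ~p2 is true.
  20. (p5 \/ ~p6 \/ ~p9) — ~p6 is true.
  21. (~p2 \/ ~p6) — ~p6 is true.
  22. (~p7 \/ ~p6) — ~p6 is true.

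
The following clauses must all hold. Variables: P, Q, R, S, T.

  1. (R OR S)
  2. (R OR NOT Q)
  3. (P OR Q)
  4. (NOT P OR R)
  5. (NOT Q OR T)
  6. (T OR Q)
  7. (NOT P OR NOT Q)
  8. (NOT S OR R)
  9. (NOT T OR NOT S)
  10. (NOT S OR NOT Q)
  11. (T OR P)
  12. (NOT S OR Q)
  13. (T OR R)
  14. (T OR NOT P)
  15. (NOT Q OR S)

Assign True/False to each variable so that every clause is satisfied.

P=True, Q=False, R=True, S=False, T=True

Pure literal: R appears only positively; assign R = True.
Branch on P: take P = True.
  then Q is forced to False.
  then T is forced to True.
  then S is forced to False.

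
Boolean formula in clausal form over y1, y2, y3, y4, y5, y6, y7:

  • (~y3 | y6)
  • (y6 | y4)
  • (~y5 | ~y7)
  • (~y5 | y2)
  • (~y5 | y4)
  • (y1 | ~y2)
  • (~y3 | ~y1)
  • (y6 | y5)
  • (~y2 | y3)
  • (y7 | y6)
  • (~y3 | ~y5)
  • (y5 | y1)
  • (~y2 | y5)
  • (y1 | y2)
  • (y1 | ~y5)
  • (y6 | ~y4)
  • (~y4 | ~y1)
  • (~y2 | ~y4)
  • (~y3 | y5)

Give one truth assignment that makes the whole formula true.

Pure literal: y6 appears only positively; assign y6 = True.
Branch on y1: take y1 = True.
  then y3 is forced to False.
  then y2 is forced to False.
  then y5 is forced to False.
  then y4 is forced to False.
y7 is now unconstrained; take y7 = False.

y1=True, y2=False, y3=False, y4=False, y5=False, y6=True, y7=False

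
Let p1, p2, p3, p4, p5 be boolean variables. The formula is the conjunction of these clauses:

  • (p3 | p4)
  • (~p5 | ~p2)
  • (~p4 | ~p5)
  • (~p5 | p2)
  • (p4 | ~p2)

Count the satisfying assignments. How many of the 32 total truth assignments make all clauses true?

10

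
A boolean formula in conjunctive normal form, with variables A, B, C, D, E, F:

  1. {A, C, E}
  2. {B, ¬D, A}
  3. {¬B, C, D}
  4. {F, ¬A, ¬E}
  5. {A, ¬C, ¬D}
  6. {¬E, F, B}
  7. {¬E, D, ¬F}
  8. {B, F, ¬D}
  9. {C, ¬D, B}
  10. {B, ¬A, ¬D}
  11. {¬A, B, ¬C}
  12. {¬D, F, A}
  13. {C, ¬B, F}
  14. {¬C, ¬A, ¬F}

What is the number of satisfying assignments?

12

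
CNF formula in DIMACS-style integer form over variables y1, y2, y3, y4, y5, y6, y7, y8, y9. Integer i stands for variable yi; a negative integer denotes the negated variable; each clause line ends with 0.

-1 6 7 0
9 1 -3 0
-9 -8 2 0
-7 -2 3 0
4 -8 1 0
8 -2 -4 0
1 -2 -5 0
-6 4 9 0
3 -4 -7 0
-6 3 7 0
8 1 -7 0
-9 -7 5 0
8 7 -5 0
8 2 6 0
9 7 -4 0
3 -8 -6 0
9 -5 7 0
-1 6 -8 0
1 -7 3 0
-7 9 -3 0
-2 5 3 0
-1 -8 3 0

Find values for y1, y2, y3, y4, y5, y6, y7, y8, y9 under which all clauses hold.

Set y1 = True and propagate.
For the remaining variables, y2 = True, y3 = True, y4 = True, y5 = True, y6 = True, y7 = False, y8 = True, y9 = True works.
Every clause has at least one true literal under this assignment.

y1=T, y2=T, y3=T, y4=T, y5=T, y6=T, y7=F, y8=T, y9=T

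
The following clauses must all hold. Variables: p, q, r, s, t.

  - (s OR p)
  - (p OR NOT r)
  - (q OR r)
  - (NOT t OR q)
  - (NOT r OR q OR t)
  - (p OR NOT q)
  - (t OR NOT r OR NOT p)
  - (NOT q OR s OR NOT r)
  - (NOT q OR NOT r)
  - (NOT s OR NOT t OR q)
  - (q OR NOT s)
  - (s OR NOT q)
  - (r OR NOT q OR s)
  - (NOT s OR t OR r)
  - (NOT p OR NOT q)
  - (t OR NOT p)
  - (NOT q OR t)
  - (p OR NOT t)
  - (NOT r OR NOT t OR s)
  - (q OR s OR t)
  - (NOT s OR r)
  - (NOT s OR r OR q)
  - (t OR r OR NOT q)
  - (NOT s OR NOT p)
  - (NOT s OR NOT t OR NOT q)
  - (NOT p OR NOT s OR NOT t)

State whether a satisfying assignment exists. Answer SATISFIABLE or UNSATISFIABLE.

UNSATISFIABLE

q = True:
  propagation gives p=True; an empty clause results — contradiction.
q = False:
  propagation gives r=True, p=True, t=False; an empty clause results — contradiction.
Every branch closes, so no satisfying assignment exists.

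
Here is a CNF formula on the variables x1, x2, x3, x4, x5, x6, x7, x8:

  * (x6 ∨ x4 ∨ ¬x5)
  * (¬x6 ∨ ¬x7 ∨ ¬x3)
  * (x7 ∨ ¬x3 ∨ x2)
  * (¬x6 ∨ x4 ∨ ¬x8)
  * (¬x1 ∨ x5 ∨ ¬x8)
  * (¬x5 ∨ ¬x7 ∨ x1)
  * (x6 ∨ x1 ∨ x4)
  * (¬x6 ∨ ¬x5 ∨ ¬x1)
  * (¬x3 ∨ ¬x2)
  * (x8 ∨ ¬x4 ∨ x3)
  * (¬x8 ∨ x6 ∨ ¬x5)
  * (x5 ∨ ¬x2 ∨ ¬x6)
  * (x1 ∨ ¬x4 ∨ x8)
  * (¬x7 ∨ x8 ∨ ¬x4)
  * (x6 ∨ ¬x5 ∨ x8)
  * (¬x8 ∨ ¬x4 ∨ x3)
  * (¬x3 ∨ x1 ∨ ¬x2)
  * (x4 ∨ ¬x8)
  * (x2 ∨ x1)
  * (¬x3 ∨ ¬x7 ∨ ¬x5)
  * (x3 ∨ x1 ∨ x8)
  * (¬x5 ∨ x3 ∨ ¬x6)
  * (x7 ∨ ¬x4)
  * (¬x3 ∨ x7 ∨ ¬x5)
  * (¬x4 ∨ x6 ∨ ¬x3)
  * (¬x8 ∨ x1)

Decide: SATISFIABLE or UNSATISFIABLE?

SATISFIABLE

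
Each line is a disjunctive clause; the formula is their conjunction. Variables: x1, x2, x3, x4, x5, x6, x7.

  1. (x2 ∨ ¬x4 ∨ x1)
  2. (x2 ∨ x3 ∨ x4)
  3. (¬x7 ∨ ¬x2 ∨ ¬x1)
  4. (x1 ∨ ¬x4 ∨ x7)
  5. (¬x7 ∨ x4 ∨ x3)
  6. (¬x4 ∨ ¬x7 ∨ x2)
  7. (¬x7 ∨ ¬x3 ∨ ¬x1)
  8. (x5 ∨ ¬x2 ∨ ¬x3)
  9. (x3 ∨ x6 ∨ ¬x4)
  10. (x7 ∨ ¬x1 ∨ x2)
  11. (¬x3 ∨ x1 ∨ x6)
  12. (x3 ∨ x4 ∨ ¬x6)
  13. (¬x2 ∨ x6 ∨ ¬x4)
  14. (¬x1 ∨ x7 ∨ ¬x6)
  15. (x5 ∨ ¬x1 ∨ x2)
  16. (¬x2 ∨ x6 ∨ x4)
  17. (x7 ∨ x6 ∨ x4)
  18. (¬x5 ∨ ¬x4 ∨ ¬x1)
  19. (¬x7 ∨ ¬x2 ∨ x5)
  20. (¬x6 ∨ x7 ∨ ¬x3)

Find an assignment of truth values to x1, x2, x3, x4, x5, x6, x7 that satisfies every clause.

Try x1 = False.
Try x2 = True.
Try x3 = True.
  then x5 is forced to True.
  then x6 is forced to True.
  then x7 is forced to True.
x4 is now unconstrained; take x4 = True.
Every clause has at least one true literal under this assignment.

x1=F  x2=T  x3=T  x4=T  x5=T  x6=T  x7=T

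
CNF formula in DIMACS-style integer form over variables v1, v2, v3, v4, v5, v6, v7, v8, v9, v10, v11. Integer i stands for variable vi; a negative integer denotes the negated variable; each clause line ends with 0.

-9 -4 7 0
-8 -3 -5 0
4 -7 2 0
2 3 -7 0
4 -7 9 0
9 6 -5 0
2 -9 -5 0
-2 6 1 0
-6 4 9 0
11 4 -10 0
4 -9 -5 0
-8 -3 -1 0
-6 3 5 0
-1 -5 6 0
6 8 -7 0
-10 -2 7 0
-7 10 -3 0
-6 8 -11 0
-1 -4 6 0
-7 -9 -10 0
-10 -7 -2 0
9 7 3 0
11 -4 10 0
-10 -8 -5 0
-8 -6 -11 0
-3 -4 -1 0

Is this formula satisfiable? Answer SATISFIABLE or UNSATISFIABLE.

SATISFIABLE

Set v1 = False and propagate.
Set v2 = False and propagate.
The remaining clauses are satisfied by v3 = True, v4 = True, v5 = False, v6 = False, v7 = False, v8 = False, v9 = False, v10 = True, v11 = True.
Every clause has at least one true literal under this assignment.
So v1=False, v2=False, v3=True, v4=True, v5=False, v6=False, v7=False, v8=False, v9=False, v10=True, v11=True is a satisfying assignment.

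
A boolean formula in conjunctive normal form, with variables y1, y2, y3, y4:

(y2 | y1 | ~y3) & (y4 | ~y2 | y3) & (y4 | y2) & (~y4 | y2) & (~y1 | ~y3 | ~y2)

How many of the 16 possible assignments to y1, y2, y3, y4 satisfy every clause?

Satisfying assignments:
  y1=0 y2=1 y3=0 y4=1
  y1=0 y2=1 y3=1 y4=0
  y1=0 y2=1 y3=1 y4=1
  y1=1 y2=1 y3=0 y4=1
That's 4 in total.

4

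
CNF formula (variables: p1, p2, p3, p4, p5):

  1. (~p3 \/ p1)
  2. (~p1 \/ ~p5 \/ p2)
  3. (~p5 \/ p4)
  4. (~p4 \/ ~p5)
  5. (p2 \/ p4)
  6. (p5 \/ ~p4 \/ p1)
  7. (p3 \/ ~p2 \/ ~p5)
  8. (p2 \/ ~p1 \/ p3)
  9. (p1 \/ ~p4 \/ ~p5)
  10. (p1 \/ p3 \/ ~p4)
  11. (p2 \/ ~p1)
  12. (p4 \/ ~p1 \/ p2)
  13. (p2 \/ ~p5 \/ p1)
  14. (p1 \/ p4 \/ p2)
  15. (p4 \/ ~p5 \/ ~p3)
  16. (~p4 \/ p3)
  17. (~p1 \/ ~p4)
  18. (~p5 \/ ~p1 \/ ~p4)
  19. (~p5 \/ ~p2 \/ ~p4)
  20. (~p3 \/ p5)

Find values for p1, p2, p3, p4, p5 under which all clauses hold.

p1 = 1, p2 = 1, p3 = 0, p4 = 0, p5 = 0

Branch on p1: take p1 = True.
  then p2 is forced to True.
  then p4 is forced to False.
  then p5 is forced to False.
  then p3 is forced to False.
Check each clause:
  1. (p1 \/ ~p3) — p1 is true.
  2. (~p5 \/ ~p1 \/ p2) — p2 is true.
  3. (p4 \/ ~p5) — ~p5 is true.
  4. (~p4 \/ ~p5) — ~p5 is true.
  5. (p4 \/ p2) — p2 is true.
  6. (p1 \/ p5 \/ ~p4) — p1 is true.
  7. (~p5 \/ p3 \/ ~p2) — ~p5 is true.
  8. (~p1 \/ p2 \/ p3) — p2 is true.
  9. (p1 \/ ~p4 \/ ~p5) — p1 is true.
  10. (~p4 \/ p3 \/ p1) — p1 is true.
  11. (~p1 \/ p2) — p2 is true.
  12. (p4 \/ ~p1 \/ p2) — p2 is true.
  13. (~p5 \/ p1 \/ p2) — p1 is true.
  14. (p2 \/ p4 \/ p1) — p1 is true.
  15. (~p3 \/ p4 \/ ~p5) — ~p5 is true.
  16. (~p4 \/ p3) — ~p4 is true.
  17. (~p1 \/ ~p4) — ~p4 is true.
  18. (~p4 \/ ~p5 \/ ~p1) — ~p5 is true.
  19. (~p2 \/ ~p5 \/ ~p4) — ~p5 is true.
  20. (~p3 \/ p5) — ~p3 is true.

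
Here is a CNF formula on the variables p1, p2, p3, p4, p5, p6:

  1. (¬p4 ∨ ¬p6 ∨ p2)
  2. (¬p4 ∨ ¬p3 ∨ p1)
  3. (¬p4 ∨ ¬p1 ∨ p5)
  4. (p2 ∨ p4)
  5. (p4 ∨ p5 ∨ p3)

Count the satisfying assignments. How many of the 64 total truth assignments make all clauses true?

24

Case analysis on p4 and p1:
  p4=T, p1=T: p3 free; 3 ways for (p2,p5,p6) × 2^1 = 6.
  p4=T, p1=F: p5 free; 3 ways for (p2,p3,p6) × 2^1 = 6.
  p4=F, p1=T: p6 free; 3 ways for (p2,p3,p5) × 2^1 = 6.
  p4=F, p1=F: p6 free; 3 ways for (p2,p3,p5) × 2^1 = 6.
Total: 6 + 6 + 6 + 6 = 24.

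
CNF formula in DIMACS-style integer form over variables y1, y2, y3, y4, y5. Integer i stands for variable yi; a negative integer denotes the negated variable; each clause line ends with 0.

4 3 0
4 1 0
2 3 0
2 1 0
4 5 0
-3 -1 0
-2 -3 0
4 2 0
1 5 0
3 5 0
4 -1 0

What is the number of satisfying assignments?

The models are:
  y1=0 y2=1 y3=0 y4=1 y5=1
  y1=1 y2=1 y3=0 y4=1 y5=1
Count: 2.

2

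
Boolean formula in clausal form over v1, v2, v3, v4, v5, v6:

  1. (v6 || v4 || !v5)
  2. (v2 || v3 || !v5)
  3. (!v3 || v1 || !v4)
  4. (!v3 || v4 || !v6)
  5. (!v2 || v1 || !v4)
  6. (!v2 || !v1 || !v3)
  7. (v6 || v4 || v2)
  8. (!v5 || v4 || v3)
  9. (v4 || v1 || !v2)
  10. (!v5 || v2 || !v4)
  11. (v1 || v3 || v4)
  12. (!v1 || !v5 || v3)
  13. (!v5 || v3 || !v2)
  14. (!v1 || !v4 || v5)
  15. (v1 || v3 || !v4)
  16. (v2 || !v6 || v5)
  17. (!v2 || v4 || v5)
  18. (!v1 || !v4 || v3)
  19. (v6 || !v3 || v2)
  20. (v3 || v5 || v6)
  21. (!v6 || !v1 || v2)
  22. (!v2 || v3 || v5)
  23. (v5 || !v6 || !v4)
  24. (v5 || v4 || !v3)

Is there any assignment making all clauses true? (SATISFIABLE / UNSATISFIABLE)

v4 = True:
  v3 = True:
    propagation gives v1=True, v2=False, v5=False; an empty clause results — contradiction.
  v3 = False:
    propagation gives v1=True; an empty clause results — contradiction.
v4 = False:
  v3 = True:
    propagation gives v6=False, v5=False; an empty clause results — contradiction.
  v3 = False:
    propagation gives v5=False, v1=True, v2=False, v6=True; an empty clause results — contradiction.
Every branch closes, so no satisfying assignment exists.

UNSATISFIABLE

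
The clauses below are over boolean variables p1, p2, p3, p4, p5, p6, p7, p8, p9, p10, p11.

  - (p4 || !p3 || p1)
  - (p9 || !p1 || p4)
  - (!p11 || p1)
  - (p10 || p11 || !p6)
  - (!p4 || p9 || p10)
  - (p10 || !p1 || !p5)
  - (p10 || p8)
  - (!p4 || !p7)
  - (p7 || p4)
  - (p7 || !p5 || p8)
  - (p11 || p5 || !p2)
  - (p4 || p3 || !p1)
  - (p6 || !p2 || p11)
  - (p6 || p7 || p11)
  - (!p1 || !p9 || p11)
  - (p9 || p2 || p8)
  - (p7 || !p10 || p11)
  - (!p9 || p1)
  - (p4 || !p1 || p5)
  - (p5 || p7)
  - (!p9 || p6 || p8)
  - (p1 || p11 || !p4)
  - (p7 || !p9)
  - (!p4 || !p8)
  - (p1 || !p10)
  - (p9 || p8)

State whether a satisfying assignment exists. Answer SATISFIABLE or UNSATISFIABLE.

SATISFIABLE

Set p1 = True and propagate.
The remaining clauses are satisfied by p2 = True, p3 = True, p4 = False, p5 = True, p6 = True, p7 = True, p8 = True, p9 = True, p10 = True, p11 = True.
So p1 = True  p2 = True  p3 = True  p4 = False  p5 = True  p6 = True  p7 = True  p8 = True  p9 = True  p10 = True  p11 = True is a satisfying assignment.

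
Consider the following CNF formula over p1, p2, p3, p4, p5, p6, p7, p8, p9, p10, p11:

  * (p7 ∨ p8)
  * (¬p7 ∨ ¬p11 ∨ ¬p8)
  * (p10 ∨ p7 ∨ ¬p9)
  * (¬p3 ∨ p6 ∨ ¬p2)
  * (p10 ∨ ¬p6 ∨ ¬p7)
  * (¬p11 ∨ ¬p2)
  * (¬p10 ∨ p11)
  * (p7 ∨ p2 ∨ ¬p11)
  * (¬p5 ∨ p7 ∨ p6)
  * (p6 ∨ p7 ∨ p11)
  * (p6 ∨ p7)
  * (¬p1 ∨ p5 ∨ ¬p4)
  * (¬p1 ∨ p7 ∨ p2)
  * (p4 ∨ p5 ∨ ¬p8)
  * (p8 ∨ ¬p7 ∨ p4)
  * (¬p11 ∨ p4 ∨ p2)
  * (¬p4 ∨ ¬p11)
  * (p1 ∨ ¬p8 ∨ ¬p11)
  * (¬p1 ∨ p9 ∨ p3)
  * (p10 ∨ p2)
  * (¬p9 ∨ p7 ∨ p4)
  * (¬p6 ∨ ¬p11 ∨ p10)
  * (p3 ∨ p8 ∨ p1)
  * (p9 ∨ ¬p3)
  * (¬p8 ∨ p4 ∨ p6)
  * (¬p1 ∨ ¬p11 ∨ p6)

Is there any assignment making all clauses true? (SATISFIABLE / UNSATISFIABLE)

SATISFIABLE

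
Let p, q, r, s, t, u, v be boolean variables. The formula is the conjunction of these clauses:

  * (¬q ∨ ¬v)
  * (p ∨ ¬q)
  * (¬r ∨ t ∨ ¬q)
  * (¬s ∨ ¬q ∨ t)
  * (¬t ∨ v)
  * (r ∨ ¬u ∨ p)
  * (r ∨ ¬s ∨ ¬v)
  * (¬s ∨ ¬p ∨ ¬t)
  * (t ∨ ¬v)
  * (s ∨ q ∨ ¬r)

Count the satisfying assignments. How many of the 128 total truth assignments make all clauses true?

17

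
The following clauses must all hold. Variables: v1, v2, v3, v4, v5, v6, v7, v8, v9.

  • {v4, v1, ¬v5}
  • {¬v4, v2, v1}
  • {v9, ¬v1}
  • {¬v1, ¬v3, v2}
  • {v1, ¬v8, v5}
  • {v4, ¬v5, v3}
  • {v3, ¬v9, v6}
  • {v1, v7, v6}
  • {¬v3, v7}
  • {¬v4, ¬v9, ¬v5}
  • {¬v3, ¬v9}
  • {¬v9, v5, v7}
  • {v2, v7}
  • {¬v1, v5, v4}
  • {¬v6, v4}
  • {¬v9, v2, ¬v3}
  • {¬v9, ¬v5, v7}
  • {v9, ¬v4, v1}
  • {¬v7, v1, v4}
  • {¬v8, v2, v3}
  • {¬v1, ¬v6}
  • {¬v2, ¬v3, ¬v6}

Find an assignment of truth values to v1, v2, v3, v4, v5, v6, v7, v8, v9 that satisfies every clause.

v1=False, v2=True, v3=False, v4=True, v5=False, v6=True, v7=True, v8=False, v9=True

v8 occurs only negated in the remaining clauses — set v8 = False.
Try v1 = False.
For the remaining variables, v2 = True, v3 = False, v4 = True, v5 = False, v6 = True, v7 = True, v9 = True works.
Check each clause:
  1. {v1, v4, ¬v5} — ¬v5 is true.
  2. {v1, v2, ¬v4} — v2 is true.
  3. {¬v1, v9} — v9 is true.
  4. {¬v1, ¬v3, v2} — v2 is true.
  5. {¬v8, v5, v1} — ¬v8 is true.
  6. {v3, v4, ¬v5} — ¬v5 is true.
  7. {¬v9, v3, v6} — v6 is true.
  8. {v7, v6, v1} — v6 is true.
  9. {v7, ¬v3} — ¬v3 is true.
  10. {¬v9, ¬v5, ¬v4} — ¬v5 is true.
  11. {¬v9, ¬v3} — ¬v3 is true.
  12. {¬v9, v5, v7} — v7 is true.
  13. {v2, v7} — v2 is true.
  14. {¬v1, v4, v5} — v4 is true.
  15. {¬v6, v4} — v4 is true.
  16. {¬v3, ¬v9, v2} — v2 is true.
  17. {v7, ¬v9, ¬v5} — ¬v5 is true.
  18. {v1, v9, ¬v4} — v9 is true.
  19. {v1, ¬v7, v4} — v4 is true.
  20. {v2, v3, ¬v8} — ¬v8 is true.
  21. {¬v1, ¬v6} — ¬v1 is true.
  22. {¬v3, ¬v2, ¬v6} — ¬v3 is true.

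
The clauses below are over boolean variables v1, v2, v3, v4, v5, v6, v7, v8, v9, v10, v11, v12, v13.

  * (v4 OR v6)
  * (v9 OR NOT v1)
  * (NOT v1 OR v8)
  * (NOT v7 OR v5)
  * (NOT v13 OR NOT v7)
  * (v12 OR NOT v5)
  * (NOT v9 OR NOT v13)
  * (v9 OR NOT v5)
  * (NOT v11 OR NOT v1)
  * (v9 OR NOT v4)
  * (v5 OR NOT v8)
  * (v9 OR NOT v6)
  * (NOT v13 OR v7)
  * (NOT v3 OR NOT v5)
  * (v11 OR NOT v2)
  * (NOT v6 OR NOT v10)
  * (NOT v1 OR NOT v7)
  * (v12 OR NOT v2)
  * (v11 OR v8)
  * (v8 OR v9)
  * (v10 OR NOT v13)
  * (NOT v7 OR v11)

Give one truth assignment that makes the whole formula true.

v1 = False, v2 = True, v3 = False, v4 = True, v5 = True, v6 = True, v7 = False, v8 = True, v9 = True, v10 = False, v11 = True, v12 = True, v13 = False

Pure literal: v1 appears only negated; assign v1 = False.
Pure literal: v3 appears only negated; assign v3 = False.
Branch on v2: take v2 = True.
  then v11 is forced to True.
  then v12 is forced to True.
Try v4 = True.
  then v9 is forced to True.
  then v13 is forced to False.
For the remaining variables, v5 = True, v6 = True, v7 = False, v8 = True, v10 = False works.
Check each clause:
  1. (v4 OR v6) — v4 is true.
  2. (NOT v1 OR v9) — v9 is true.
  3. (v8 OR NOT v1) — v8 is true.
  4. (NOT v7 OR v5) — NOT v7 is true.
  5. (NOT v7 OR NOT v13) — NOT v7 is true.
  6. (NOT v5 OR v12) — v12 is true.
  7. (NOT v9 OR NOT v13) — NOT v13 is true.
  8. (v9 OR NOT v5) — v9 is true.
  9. (NOT v1 OR NOT v11) — NOT v1 is true.
  10. (v9 OR NOT v4) — v9 is true.
  11. (v5 OR NOT v8) — v5 is true.
  12. (NOT v6 OR v9) — v9 is true.
  13. (v7 OR NOT v13) — NOT v13 is true.
  14. (NOT v5 OR NOT v3) — NOT v3 is true.
  15. (NOT v2 OR v11) — v11 is true.
  16. (NOT v6 OR NOT v10) — NOT v10 is true.
  17. (NOT v7 OR NOT v1) — NOT v7 is true.
  18. (v12 OR NOT v2) — v12 is true.
  19. (v11 OR v8) — v8 is true.
  20. (v9 OR v8) — v8 is true.
  21. (v10 OR NOT v13) — NOT v13 is true.
  22. (v11 OR NOT v7) — NOT v7 is true.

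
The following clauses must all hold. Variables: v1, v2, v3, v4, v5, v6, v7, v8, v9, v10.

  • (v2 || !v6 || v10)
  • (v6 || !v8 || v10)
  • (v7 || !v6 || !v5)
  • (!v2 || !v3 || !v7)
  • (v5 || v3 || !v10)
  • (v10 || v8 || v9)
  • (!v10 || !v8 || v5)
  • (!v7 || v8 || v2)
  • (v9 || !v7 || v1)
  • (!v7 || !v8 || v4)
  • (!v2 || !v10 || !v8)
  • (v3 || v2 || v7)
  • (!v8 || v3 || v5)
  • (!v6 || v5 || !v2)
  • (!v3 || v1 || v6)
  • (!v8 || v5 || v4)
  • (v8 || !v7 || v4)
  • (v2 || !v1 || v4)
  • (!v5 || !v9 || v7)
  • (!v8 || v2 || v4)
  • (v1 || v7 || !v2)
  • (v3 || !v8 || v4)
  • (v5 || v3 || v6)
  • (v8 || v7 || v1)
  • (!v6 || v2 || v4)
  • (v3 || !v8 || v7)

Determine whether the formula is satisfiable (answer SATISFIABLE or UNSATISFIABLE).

v4 occurs only positively in the remaining clauses — set v4 = True.
Try v1 = True.
Try v2 = False.
Try v3 = True.
For the remaining variables, v5 = False, v6 = False, v7 = False, v8 = False, v9 = True, v10 = True works.
Every clause has at least one true literal under this assignment.
So v1 = True, v2 = False, v3 = True, v4 = True, v5 = False, v6 = False, v7 = False, v8 = False, v9 = True, v10 = True is a satisfying assignment.

SATISFIABLE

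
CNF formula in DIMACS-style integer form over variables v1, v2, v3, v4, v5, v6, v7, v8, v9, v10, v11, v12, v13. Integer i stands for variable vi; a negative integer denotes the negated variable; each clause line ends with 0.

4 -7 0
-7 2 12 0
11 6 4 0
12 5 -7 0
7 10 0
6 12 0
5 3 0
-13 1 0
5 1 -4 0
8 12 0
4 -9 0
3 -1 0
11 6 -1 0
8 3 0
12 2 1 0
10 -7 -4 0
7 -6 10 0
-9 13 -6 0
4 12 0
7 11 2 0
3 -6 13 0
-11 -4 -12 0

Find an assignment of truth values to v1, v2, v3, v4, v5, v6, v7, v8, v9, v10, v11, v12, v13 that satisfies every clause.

v1=False  v2=True  v3=True  v4=True  v5=True  v6=True  v7=True  v8=True  v9=False  v10=True  v11=True  v12=False  v13=False

v2 occurs only positively in the remaining clauses — set v2 = True.
Pure literal: v3 appears only positively; assign v3 = True.
Try v1 = False.
  then v13 is forced to False.
Set v4 = True and propagate.
  then v5 is forced to True.
The remaining clauses are satisfied by v6 = True, v7 = True, v8 = True, v9 = False, v10 = True, v11 = True, v12 = False.
Check each clause:
  1. (NOT v7 OR v4) — v4 is true.
  2. (v12 OR v2 OR NOT v7) — v2 is true.
  3. (v11 OR v6 OR v4) — v11 is true.
  4. (v12 OR NOT v7 OR v5) — v5 is true.
  5. (v7 OR v10) — v10 is true.
  6. (v6 OR v12) — v6 is true.
  7. (v3 OR v5) — v3 is true.
  8. (v1 OR NOT v13) — NOT v13 is true.
  9. (v1 OR NOT v4 OR v5) — v5 is true.
  10. (v8 OR v12) — v8 is true.
  11. (v4 OR NOT v9) — v4 is true.
  12. (NOT v1 OR v3) — v3 is true.
  13. (v11 OR NOT v1 OR v6) — v11 is true.
  14. (v8 OR v3) — v8 is true.
  15. (v2 OR v1 OR v12) — v2 is true.
  16. (NOT v7 OR v10 OR NOT v4) — v10 is true.
  17. (NOT v6 OR v10 OR v7) — v10 is true.
  18. (NOT v6 OR v13 OR NOT v9) — NOT v9 is true.
  19. (v12 OR v4) — v4 is true.
  20. (v11 OR v7 OR v2) — v2 is true.
  21. (NOT v6 OR v13 OR v3) — v3 is true.
  22. (NOT v4 OR NOT v12 OR NOT v11) — NOT v12 is true.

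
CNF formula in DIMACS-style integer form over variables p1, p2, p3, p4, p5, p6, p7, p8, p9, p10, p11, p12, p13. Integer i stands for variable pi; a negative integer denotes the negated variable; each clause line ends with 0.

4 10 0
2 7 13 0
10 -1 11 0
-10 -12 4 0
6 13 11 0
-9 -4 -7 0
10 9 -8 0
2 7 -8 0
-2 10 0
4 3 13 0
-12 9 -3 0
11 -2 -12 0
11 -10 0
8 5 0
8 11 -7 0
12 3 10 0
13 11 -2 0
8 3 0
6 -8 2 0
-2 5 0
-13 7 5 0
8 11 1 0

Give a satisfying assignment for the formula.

p1=0, p2=1, p3=0, p4=1, p5=1, p6=1, p7=1, p8=1, p9=0, p10=1, p11=1, p12=0, p13=0

Check each clause:
  1. (p10 ∨ p4) — p10 is true.
  2. (p2 ∨ p13 ∨ p7) — p2 is true.
  3. (p11 ∨ p10 ∨ ¬p1) — p10 is true.
  4. (¬p10 ∨ p4 ∨ ¬p12) — ¬p12 is true.
  5. (p6 ∨ p11 ∨ p13) — p11 is true.
  6. (¬p4 ∨ ¬p9 ∨ ¬p7) — ¬p9 is true.
  7. (p10 ∨ p9 ∨ ¬p8) — p10 is true.
  8. (p2 ∨ p7 ∨ ¬p8) — p2 is true.
  9. (p10 ∨ ¬p2) — p10 is true.
  10. (p3 ∨ p4 ∨ p13) — p4 is true.
  11. (p9 ∨ ¬p3 ∨ ¬p12) — ¬p12 is true.
  12. (p11 ∨ ¬p2 ∨ ¬p12) — p11 is true.
  13. (¬p10 ∨ p11) — p11 is true.
  14. (p5 ∨ p8) — p8 is true.
  15. (p8 ∨ ¬p7 ∨ p11) — p8 is true.
  16. (p12 ∨ p10 ∨ p3) — p10 is true.
  17. (p13 ∨ ¬p2 ∨ p11) — p11 is true.
  18. (p8 ∨ p3) — p8 is true.
  19. (p6 ∨ p2 ∨ ¬p8) — p2 is true.
  20. (p5 ∨ ¬p2) — p5 is true.
  21. (¬p13 ∨ p7 ∨ p5) — ¬p13 is true.
  22. (p1 ∨ p8 ∨ p11) — p8 is true.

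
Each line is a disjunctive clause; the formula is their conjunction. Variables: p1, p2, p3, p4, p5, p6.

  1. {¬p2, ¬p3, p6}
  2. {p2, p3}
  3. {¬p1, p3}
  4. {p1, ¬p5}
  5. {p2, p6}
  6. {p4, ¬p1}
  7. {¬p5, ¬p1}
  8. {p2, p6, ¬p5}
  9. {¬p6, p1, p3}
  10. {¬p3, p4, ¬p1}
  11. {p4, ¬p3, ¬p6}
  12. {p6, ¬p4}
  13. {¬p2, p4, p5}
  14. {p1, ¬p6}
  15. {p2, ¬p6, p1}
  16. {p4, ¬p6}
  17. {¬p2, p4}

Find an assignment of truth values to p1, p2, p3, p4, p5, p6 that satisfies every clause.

Try p1 = True.
  then p3 is forced to True.
  then p4 is forced to True.
  then p5 is forced to False.
  then p6 is forced to True.
p2 is now unconstrained; take p2 = False.

p1=T, p2=F, p3=T, p4=T, p5=F, p6=T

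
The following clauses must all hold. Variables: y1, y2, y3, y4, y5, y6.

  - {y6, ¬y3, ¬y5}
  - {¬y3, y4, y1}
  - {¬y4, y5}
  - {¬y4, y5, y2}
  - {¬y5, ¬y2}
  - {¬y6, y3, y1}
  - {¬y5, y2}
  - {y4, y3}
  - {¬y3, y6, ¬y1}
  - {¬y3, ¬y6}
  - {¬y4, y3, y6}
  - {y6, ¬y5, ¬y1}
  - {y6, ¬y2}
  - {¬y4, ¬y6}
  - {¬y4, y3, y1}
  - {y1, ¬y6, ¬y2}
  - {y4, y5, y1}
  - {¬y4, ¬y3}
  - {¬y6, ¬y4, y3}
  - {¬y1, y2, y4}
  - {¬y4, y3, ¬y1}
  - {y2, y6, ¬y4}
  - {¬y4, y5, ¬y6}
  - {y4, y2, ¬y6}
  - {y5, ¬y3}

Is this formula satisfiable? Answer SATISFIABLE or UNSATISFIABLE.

y4 = True:
  propagation gives y5=True, y2=False; an empty clause results — contradiction.
y4 = False:
  propagation gives y3=True, y1=True, y6=True; an empty clause results — contradiction.
Every branch closes, so no satisfying assignment exists.

UNSATISFIABLE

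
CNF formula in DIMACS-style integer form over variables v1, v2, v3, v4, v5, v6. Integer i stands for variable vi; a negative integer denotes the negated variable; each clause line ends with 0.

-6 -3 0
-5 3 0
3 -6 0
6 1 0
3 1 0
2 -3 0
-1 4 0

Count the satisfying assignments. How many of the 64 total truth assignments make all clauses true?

4

The models are:
  v1=T v2=F v3=F v4=T v5=F v6=F
  v1=T v2=T v3=F v4=T v5=F v6=F
  v1=T v2=T v3=T v4=T v5=F v6=F
  v1=T v2=T v3=T v4=T v5=T v6=F
Count: 4.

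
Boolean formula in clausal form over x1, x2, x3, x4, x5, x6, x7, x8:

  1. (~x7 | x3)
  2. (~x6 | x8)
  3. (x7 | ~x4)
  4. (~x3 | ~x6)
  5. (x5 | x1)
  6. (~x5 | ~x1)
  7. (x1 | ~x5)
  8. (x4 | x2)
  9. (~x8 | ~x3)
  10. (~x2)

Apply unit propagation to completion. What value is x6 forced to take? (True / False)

(~x2) is a unit clause: x2 = False.
(x4 | x2) with x2 = False leaves only x4, so x4 = True.
In (~x4 | x7), ~x4 is now false; x7 must hold, so x7 = True.
In (x3 | ~x7), ~x7 is now false; x3 must hold, so x3 = True.
In (~x3 | ~x6), ~x3 is now false; ~x6 must hold, so x6 = False.

False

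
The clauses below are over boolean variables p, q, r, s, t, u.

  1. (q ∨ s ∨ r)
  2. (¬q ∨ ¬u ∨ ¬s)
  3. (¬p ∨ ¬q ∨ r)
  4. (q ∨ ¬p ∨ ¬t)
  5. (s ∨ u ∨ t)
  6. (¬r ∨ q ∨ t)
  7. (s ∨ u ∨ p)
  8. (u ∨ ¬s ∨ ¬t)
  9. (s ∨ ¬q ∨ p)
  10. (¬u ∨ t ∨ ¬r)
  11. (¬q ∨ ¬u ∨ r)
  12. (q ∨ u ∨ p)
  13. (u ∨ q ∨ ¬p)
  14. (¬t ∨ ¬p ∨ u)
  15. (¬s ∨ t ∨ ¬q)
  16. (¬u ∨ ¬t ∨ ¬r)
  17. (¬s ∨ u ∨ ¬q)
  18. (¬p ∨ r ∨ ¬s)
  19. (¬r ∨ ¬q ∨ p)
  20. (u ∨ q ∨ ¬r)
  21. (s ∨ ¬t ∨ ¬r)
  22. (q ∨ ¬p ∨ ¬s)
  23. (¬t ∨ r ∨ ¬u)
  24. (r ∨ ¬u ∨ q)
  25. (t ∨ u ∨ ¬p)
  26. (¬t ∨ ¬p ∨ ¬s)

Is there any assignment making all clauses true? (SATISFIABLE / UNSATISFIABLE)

q = True:
  u = True:
    propagation gives s=False, p=True, r=True, t=True; an empty clause results — contradiction.
  u = False:
    propagation gives s=False, t=True, p=True; an empty clause results — contradiction.
q = False:
  u = True:
    propagation gives r=True, t=True; an empty clause results — contradiction.
  u = False:
    propagation gives p=True; an empty clause results — contradiction.
Every branch closes, so no satisfying assignment exists.

UNSATISFIABLE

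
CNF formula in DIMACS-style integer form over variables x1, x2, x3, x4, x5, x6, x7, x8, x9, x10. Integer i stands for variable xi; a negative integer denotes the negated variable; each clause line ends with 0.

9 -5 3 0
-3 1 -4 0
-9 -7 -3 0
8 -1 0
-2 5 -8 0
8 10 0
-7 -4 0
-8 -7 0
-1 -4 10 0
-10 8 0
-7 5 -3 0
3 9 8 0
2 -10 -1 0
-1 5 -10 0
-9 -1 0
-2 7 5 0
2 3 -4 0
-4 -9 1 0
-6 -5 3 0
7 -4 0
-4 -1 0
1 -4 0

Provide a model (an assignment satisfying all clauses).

x1=False, x2=True, x3=True, x4=False, x5=True, x6=True, x7=False, x8=True, x9=False, x10=True

Pure literal: x4 appears only negated; assign x4 = False.
Branch on x1: take x1 = False.
For the remaining variables, x2 = True, x3 = True, x5 = True, x6 = True, x7 = False, x8 = True, x9 = False, x10 = True works.
Every clause has at least one true literal under this assignment.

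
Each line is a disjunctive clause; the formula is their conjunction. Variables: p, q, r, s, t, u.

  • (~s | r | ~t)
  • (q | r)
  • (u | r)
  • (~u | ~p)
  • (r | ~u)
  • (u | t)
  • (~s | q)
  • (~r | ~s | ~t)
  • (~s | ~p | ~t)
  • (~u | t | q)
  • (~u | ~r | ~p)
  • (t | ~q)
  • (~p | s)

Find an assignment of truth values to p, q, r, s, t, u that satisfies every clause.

Pure literal: p appears only negated; assign p = False.
Try q = False.
  then r is forced to True.
  then s is forced to False.
Try t = True.
u is now unconstrained; take u = False.

p=F, q=F, r=T, s=F, t=T, u=F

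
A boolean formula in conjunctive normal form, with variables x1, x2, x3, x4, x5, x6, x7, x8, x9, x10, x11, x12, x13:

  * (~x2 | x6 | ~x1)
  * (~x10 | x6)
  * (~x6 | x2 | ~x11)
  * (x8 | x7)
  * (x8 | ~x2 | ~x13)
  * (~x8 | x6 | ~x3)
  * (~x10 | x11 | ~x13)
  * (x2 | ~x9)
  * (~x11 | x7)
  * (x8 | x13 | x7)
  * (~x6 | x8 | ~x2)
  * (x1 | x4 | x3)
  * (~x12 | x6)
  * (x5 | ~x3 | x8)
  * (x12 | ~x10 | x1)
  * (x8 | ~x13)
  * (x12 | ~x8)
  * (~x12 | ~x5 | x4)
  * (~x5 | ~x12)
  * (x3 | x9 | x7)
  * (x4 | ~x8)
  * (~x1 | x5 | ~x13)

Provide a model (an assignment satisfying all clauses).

x4 occurs only positively in the remaining clauses — set x4 = True.
Pure literal: x7 appears only positively; assign x7 = True.
Set x1 = False and propagate.
For the remaining variables, x2 = True, x3 = True, x5 = False, x6 = True, x8 = True, x9 = False, x10 = True, x11 = False, x12 = True, x13 = False works.

x1 = False, x2 = True, x3 = True, x4 = True, x5 = False, x6 = True, x7 = True, x8 = True, x9 = False, x10 = True, x11 = False, x12 = True, x13 = False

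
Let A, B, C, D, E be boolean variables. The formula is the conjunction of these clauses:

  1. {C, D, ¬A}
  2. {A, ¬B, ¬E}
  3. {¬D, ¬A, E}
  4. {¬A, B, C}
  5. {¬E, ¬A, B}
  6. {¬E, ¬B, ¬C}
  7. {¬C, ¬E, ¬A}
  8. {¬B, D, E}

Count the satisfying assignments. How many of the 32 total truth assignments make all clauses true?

12

Split on A, then E.
  A=T, E=T: remaining (B,C,D) ∈ {(T,F,T)} — 1.
  A=T, E=F: remaining (B,C,D) ∈ {(F,T,F)} — 1.
  A=F, E=T: remaining (B,C,D) ∈ {(F,F,F); (F,F,T); (F,T,F); (F,T,T)} — 4.
  A=F, E=F: C free; 3 ways for (B,D) × 2^1 = 6.
Total: 1 + 1 + 4 + 6 = 12.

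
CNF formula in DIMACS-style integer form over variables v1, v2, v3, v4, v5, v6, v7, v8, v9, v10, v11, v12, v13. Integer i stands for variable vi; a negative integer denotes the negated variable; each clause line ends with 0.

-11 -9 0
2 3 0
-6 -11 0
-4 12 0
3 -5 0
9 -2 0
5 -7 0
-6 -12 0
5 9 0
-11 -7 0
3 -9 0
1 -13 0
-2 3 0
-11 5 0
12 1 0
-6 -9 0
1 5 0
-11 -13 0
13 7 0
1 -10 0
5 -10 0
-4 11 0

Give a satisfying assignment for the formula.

v1 occurs only positively in the remaining clauses — set v1 = True.
Pure literal: v3 appears only positively; assign v3 = True.
Try v2 = True.
  then v9 is forced to True.
  then v11 is forced to False.
  then v6 is forced to False.
  then v4 is forced to False.
Branch on v5: take v5 = True.
The remaining clauses are satisfied by v7 = False, v8 = True, v10 = True, v12 = True, v13 = True.

v1=T, v2=T, v3=T, v4=F, v5=T, v6=F, v7=F, v8=T, v9=T, v10=T, v11=F, v12=T, v13=T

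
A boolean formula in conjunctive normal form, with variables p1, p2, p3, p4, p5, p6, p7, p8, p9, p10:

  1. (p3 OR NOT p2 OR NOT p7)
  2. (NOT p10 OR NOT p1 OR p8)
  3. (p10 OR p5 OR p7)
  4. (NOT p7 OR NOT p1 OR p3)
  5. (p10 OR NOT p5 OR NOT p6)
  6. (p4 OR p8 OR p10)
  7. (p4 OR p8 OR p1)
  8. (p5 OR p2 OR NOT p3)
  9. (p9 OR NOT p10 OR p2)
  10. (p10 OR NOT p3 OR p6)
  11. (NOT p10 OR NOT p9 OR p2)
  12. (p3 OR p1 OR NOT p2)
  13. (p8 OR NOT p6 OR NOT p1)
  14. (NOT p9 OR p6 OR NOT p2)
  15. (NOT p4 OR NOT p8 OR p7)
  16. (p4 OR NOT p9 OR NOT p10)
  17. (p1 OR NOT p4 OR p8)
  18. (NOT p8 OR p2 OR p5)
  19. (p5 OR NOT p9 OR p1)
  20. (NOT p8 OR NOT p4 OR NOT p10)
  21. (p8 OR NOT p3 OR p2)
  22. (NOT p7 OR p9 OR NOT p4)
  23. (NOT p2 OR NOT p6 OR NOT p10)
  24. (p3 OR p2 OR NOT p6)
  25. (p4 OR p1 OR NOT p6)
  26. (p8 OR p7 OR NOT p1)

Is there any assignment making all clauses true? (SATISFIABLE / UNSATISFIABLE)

SATISFIABLE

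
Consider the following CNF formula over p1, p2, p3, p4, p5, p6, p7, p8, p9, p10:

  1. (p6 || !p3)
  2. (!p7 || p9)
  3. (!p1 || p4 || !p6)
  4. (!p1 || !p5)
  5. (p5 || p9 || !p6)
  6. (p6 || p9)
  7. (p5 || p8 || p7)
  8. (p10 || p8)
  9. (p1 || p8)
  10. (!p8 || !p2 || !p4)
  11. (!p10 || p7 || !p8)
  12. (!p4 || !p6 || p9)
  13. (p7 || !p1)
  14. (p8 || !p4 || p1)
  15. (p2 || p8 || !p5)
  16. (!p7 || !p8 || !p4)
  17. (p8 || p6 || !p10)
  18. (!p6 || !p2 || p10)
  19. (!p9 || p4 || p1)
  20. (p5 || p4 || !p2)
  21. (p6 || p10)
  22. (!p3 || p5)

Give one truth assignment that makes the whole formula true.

p1=True, p2=False, p3=False, p4=False, p5=False, p6=False, p7=True, p8=True, p9=True, p10=True

Check each clause:
  1. (p6 || !p3) — !p3 is true.
  2. (!p7 || p9) — p9 is true.
  3. (!p6 || !p1 || p4) — !p6 is true.
  4. (!p1 || !p5) — !p5 is true.
  5. (p5 || !p6 || p9) — p9 is true.
  6. (p9 || p6) — p9 is true.
  7. (p7 || p5 || p8) — p8 is true.
  8. (p10 || p8) — p8 is true.
  9. (p1 || p8) — p8 is true.
  10. (!p4 || !p8 || !p2) — !p4 is true.
  11. (p7 || !p10 || !p8) — p7 is true.
  12. (p9 || !p4 || !p6) — p9 is true.
  13. (p7 || !p1) — p7 is true.
  14. (p1 || !p4 || p8) — p8 is true.
  15. (p2 || p8 || !p5) — p8 is true.
  16. (!p8 || !p4 || !p7) — !p4 is true.
  17. (p8 || !p10 || p6) — p8 is true.
  18. (!p6 || p10 || !p2) — p10 is true.
  19. (p1 || p4 || !p9) — p1 is true.
  20. (!p2 || p5 || p4) — !p2 is true.
  21. (p10 || p6) — p10 is true.
  22. (p5 || !p3) — !p3 is true.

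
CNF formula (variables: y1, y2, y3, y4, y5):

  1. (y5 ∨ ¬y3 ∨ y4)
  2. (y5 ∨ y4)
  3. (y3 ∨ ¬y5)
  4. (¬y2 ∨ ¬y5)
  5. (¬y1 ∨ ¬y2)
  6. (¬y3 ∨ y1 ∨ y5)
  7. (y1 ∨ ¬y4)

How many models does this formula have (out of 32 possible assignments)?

Satisfying assignments:
  y1=0 y2=0 y3=1 y4=0 y5=1
  y1=1 y2=0 y3=0 y4=1 y5=0
  y1=1 y2=0 y3=1 y4=0 y5=1
  y1=1 y2=0 y3=1 y4=1 y5=0
  y1=1 y2=0 y3=1 y4=1 y5=1
Count: 5.

5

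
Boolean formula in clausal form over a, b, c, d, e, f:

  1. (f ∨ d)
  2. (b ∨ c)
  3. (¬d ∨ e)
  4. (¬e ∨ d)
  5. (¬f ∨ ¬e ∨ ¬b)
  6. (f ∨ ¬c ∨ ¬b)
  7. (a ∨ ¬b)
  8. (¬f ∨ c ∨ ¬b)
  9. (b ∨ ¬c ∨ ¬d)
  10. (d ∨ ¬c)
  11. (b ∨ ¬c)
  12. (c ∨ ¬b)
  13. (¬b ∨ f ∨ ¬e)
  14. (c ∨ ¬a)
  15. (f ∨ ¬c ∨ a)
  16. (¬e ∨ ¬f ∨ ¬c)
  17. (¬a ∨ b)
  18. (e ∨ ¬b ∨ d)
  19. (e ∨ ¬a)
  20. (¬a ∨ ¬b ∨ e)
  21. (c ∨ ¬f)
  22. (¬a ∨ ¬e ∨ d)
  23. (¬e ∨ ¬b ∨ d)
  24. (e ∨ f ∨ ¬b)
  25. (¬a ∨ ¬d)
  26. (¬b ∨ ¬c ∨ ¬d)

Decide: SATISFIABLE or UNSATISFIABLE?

UNSATISFIABLE

b = True:
  propagation gives a=True, c=True, f=True, e=False; an empty clause results — contradiction.
b = False:
  propagation gives c=True; an empty clause results — contradiction.
Every branch closes, so no satisfying assignment exists.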